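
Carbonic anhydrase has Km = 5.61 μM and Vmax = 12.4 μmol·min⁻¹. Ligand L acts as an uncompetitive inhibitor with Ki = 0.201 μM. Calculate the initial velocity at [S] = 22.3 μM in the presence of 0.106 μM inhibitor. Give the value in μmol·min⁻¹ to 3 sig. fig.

α = 1 + [I]/Ki = 1 + 0.106/0.201 = 1.527.
For an uncompetitive inhibitor, both parameters are divided by α, giving Vmax/α and Km/α: Km,app = 3.67 μM, Vmax,app = 8.12 μmol·min⁻¹.
v = Vmax,app·[S]/(Km,app + [S]) = 8.12 × 22.3/(3.67 + 22.3) = 6.97 μmol·min⁻¹.

6.97 μmol·min⁻¹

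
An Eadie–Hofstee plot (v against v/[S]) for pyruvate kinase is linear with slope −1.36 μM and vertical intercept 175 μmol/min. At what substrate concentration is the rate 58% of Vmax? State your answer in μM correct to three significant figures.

The Eadie–Hofstee slope gives Km = 1.36 μM (slope = −Km).
v/Vmax = [S]/(Km+[S]) = 0.58 ⇒ [S] = Km·0.58/(1−0.58) = 1.36 × 1.381 = 1.88 μM.

1.88 μM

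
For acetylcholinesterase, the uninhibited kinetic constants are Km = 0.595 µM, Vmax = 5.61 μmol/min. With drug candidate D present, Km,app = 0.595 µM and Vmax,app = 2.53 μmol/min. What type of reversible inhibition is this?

noncompetitive

Vmax decreases (5.61 → 2.53 μmol/min) while Km is unchanged — pure noncompetitive inhibition.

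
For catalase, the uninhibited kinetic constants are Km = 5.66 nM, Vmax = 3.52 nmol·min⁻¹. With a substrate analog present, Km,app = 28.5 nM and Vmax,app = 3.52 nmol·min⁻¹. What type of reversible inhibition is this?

Km increases (5.66 → 28.5 nM) while Vmax is unchanged — the hallmark of competitive inhibition.

competitive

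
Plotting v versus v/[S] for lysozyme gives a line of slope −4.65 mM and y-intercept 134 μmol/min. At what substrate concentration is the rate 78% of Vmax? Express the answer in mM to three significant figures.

16.5 mM

The Eadie–Hofstee slope gives Km = 4.65 mM (slope = −Km).
v/Vmax = [S]/(Km+[S]) = 0.78 ⇒ [S] = Km·0.78/(1−0.78) = 4.65 × 3.545 = 16.5 mM.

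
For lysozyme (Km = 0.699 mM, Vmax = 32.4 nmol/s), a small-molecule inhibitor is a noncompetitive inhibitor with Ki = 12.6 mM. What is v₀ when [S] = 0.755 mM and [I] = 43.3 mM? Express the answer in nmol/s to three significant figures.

With α = 1 + [I]/Ki = 1 + 43.3/12.6 = 4.437, the noncompetitive rate law is v = (Vmax/α)·[S] / (Km + [S]).
v = (32.4/4.437)×0.755 / (0.699 + 0.755) = 5.514/1.454 = 3.79 nmol/s.

3.79 nmol/s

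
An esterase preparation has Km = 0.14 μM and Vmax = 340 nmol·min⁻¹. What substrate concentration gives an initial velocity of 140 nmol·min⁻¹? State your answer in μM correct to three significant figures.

Rearranging v = Vmax[S]/(Km+[S]) gives [S] = Km·v/(Vmax − v).
[S] = 0.14 × 140 / (340 − 140) = 19.60/200.0 = 0.0980 μM.

0.0980 μM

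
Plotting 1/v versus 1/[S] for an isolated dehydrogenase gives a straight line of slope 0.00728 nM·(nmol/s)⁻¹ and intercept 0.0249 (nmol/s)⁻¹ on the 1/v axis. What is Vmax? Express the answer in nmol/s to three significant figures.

The y-intercept of a Lineweaver–Burk plot equals 1/Vmax, so Vmax = 1/0.0249 = 40.2 nmol/s.

40.2 nmol/s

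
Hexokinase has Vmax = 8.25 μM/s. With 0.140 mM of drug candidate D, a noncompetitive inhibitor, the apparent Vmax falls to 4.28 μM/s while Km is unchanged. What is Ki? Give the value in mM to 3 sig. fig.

0.151 mM

Noncompetitive: Vmax,app = Vmax/α with α = 1 + [I]/Ki.
α = Vmax/Vmax,app = 8.25/4.28 = 1.928.
Since α = 1 + [I]/Ki, [I]/Ki = 1.928 − 1 = 0.9276 and Ki = 0.140/0.9276 = 0.151 mM.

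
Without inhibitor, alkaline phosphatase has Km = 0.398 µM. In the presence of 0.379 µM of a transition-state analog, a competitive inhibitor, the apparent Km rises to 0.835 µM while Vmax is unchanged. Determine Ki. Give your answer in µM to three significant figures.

0.345 µM

Competitive: Km,app = α·Km with α = 1 + [I]/Ki.
α = Km,app/Km = 0.835/0.398 = 2.098.
Ki = [I]/(α − 1) = 0.379/1.098 = 0.345 µM.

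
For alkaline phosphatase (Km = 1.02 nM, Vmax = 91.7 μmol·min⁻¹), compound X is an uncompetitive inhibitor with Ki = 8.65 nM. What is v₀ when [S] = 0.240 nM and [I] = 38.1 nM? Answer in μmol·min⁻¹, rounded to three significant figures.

α = 1 + [I]/Ki = 1 + 38.1/8.65 = 5.405.
For an uncompetitive inhibitor, both parameters are divided by α, giving Vmax/α and Km/α: Km,app = 0.189 nM, Vmax,app = 17.0 μmol·min⁻¹.
v = Vmax,app·[S]/(Km,app + [S]) = 17.0 × 0.240/(0.189 + 0.240) = 9.50 μmol·min⁻¹.

9.50 μmol·min⁻¹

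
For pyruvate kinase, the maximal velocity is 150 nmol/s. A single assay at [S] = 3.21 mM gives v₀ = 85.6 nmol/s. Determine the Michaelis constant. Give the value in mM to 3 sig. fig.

2.42 mM

From v = Vmax[S]/(Km+[S]), Km = [S](Vmax − v)/v.
Km = 3.21 × (150 − 85.6) / 85.6 = 206.7/85.6 = 2.42 mM.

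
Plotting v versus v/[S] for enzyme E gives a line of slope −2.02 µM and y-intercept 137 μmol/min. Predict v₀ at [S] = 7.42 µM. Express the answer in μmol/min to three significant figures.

In the Eadie–Hofstee form v = Vmax − Km·(v/[S]), the slope is −Km and the intercept is Vmax, so Km = 2.02 µM and Vmax = 137 μmol/min.
v = 137 × 7.42/(2.02 + 7.42) = 108 μmol/min.

108 μmol/min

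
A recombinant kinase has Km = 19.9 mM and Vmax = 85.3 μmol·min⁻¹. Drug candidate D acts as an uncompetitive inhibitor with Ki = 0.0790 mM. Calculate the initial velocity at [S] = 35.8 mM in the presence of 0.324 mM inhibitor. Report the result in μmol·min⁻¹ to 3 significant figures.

With α = 1 + [I]/Ki = 1 + 0.324/0.0790 = 5.101, the uncompetitive rate law is v = (Vmax/α)·[S] / (Km/α + [S]).
v = (85.3/5.101)×35.8 / (19.9/5.101 + 35.8) = 598.6/39.70 = 15.1 μmol·min⁻¹.

15.1 μmol·min⁻¹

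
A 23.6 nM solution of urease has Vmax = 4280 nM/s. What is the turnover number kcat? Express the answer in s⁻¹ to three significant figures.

kcat = Vmax/[E]total = 4280 nM/s / 23.6 nM = 181 s⁻¹.

181 s⁻¹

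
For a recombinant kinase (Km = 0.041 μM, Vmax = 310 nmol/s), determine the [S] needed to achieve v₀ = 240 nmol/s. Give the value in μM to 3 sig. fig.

Rearranging v = Vmax[S]/(Km+[S]) gives [S] = Km·v/(Vmax − v).
[S] = 0.041 × 240 / (310 − 240) = 9.840/70.00 = 0.141 μM.

0.141 μM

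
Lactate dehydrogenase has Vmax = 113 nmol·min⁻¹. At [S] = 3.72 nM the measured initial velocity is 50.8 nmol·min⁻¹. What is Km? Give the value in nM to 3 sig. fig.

v/Vmax = 50.8/113 = 0.4496 = [S]/(Km+[S]).
So Km + [S] = [S]/0.4496 = 8.275 nM, giving Km = 8.275 − 3.72 = 4.55 nM.

4.55 nM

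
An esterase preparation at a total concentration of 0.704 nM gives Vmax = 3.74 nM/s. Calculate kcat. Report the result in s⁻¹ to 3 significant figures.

kcat = Vmax/[E]total = 3.74 nM/s / 0.704 nM = 5.31 s⁻¹.

5.31 s⁻¹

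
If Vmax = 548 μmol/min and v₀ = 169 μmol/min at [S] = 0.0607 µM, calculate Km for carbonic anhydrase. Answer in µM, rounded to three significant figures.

0.136 µM

v/Vmax = 169/548 = 0.3084 = [S]/(Km+[S]).
So Km + [S] = [S]/0.3084 = 0.1968 µM, giving Km = 0.1968 − 0.0607 = 0.136 µM.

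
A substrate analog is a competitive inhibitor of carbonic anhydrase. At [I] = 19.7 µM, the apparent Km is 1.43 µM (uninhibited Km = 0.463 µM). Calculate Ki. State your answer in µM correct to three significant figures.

Competitive: Km,app = α·Km with α = 1 + [I]/Ki.
α = Km,app/Km = 1.43/0.463 = 3.089.
Since α = 1 + [I]/Ki, [I]/Ki = 3.089 − 1 = 2.089 and Ki = 19.7/2.089 = 9.43 µM.

9.43 µM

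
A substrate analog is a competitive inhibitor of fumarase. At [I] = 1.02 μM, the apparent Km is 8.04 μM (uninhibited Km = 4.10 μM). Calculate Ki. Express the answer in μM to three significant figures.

Competitive: Km,app = α·Km with α = 1 + [I]/Ki.
α = Km,app/Km = 8.04/4.10 = 1.961.
Since α = 1 + [I]/Ki, [I]/Ki = 1.961 − 1 = 0.9610 and Ki = 1.02/0.9610 = 1.06 μM.

1.06 μM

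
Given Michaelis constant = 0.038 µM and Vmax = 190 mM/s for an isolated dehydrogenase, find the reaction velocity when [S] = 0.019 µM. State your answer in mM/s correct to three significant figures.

[S]/(Km+[S]) = 0.019/0.05700 = 0.3333, the fractional saturation.
v = 0.3333 × Vmax = 0.3333 × 190 = 63.3 mM/s.

63.3 mM/s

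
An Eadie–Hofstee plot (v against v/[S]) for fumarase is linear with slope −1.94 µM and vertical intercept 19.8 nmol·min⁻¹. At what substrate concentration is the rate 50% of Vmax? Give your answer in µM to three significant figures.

1.94 µM

The Eadie–Hofstee slope gives Km = 1.94 µM (slope = −Km).
v/Vmax = [S]/(Km+[S]) = 0.5 ⇒ [S] = Km·0.5/(1−0.5) = 1.94 × 1.000 = 1.94 µM.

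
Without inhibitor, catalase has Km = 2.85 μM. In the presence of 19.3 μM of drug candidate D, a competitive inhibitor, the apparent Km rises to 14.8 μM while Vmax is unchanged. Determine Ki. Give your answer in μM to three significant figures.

Competitive: Km,app = α·Km with α = 1 + [I]/Ki.
α = Km,app/Km = 14.8/2.85 = 5.193.
Since α = 1 + [I]/Ki, [I]/Ki = 5.193 − 1 = 4.193 and Ki = 19.3/4.193 = 4.60 μM.

4.60 μM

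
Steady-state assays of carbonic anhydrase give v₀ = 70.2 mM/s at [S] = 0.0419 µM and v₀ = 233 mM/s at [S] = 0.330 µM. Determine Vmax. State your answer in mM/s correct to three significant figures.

In reciprocal form, 1/v = (Km/Vmax)·(1/[S]) + 1/Vmax. The two points give (1/[S], 1/v) = (23.87, 0.01425) and (3.030, 0.004292).
Slope = (0.01425 − 0.004292)/(23.87 − 3.030) = 0.0004777; intercept = 0.01425 − 0.0004777×23.87 = 0.002844.
Vmax = 1/intercept = 352 mM/s; Km = slope × Vmax = 0.0004777 × 352 = 0.168 µM.

352 mM/s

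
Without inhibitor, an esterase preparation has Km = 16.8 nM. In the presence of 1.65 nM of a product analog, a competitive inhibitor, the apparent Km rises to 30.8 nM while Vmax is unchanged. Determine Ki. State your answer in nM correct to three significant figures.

Competitive: Km,app = α·Km with α = 1 + [I]/Ki.
α = Km,app/Km = 30.8/16.8 = 1.833.
Since α = 1 + [I]/Ki, [I]/Ki = 1.833 − 1 = 0.8333 and Ki = 1.65/0.8333 = 1.98 nM.

1.98 nM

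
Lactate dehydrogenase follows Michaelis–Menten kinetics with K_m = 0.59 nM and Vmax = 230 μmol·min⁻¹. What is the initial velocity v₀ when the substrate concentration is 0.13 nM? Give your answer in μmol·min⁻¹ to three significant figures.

41.5 μmol·min⁻¹

[S]/(Km+[S]) = 0.13/0.7200 = 0.1806, the fractional saturation.
v = 0.1806 × Vmax = 0.1806 × 230 = 41.5 μmol·min⁻¹.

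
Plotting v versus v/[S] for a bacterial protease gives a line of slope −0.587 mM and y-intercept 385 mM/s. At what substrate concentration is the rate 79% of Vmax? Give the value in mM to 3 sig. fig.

2.21 mM

The Eadie–Hofstee slope gives Km = 0.587 mM (slope = −Km).
v/Vmax = [S]/(Km+[S]) = 0.79 ⇒ [S] = Km·0.79/(1−0.79) = 0.587 × 3.762 = 2.21 mM.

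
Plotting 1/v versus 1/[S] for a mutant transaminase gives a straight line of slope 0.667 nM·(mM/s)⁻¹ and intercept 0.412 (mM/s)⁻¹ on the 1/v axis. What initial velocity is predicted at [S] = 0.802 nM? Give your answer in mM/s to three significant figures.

The y-intercept is 1/Vmax, so Vmax = 1/0.412 = 2.43 mM/s.
The slope is Km/Vmax, so Km = 0.667 × 2.43 = 1.62 nM.
Then v = 2.43 × 0.802/(1.62 + 0.802) = 0.804 mM/s.

0.804 mM/s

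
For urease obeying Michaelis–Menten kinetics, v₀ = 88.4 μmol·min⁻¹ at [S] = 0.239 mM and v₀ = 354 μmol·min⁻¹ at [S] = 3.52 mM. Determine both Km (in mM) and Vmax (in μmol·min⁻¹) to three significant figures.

From v = Vmax[S]/(Km+[S]), each point gives Vmax = v(Km+[S])/[S].
Equating: 88.4(Km+0.239)/0.239 = 354(Km+3.52)/3.52.
369.9·Km + 88.4 = 100.6·Km + 354, so (369.9 − 100.6)·Km = 354 − 88.4.
Km = 265.6/269.3 = 0.986 mM; then Vmax = 88.4(0.986+0.239)/0.239 = 453 μmol·min⁻¹.

Km = 0.986 mM; Vmax = 453 μmol·min⁻¹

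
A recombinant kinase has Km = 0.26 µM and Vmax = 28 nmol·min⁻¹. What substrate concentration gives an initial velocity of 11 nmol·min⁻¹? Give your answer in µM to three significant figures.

The required fractional saturation is v/Vmax = 11/28 = 0.3929.
Then [S]/(Km+[S]) = 0.3929 ⇒ [S] = 0.26 × 0.3929/(1 − 0.3929) = 0.168 µM.

0.168 µM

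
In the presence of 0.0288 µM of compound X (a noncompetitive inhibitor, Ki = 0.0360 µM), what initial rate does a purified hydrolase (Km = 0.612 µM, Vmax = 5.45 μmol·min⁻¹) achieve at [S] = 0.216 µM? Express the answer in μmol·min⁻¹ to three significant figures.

With α = 1 + [I]/Ki = 1 + 0.0288/0.0360 = 1.800, the noncompetitive rate law is v = (Vmax/α)·[S] / (Km + [S]).
v = (5.45/1.800)×0.216 / (0.612 + 0.216) = 0.6540/0.8280 = 0.790 μmol·min⁻¹.

0.790 μmol·min⁻¹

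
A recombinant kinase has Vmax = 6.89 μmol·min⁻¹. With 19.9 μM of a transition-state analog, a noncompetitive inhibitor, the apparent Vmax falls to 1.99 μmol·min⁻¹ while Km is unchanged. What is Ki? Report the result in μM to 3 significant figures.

8.08 μM

Noncompetitive: Vmax,app = Vmax/α with α = 1 + [I]/Ki.
α = Vmax/Vmax,app = 6.89/1.99 = 3.462.
Ki = [I]/(α − 1) = 19.9/2.462 = 8.08 μM.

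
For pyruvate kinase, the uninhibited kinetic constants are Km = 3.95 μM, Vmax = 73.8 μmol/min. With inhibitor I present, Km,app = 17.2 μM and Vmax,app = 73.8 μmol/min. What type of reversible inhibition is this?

Km increases (3.95 → 17.2 μM) while Vmax is unchanged — the hallmark of competitive inhibition.

competitive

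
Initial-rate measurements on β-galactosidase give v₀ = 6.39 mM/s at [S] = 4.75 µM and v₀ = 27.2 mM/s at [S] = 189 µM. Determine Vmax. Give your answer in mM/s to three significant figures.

29.7 mM/s

In reciprocal form, 1/v = (Km/Vmax)·(1/[S]) + 1/Vmax. The two points give (1/[S], 1/v) = (0.2105, 0.1565) and (0.005291, 0.03676).
Slope = (0.1565 − 0.03676)/(0.2105 − 0.005291) = 0.5834; intercept = 0.1565 − 0.5834×0.2105 = 0.03368.
Vmax = 1/intercept = 29.7 mM/s; Km = slope × Vmax = 0.5834 × 29.7 = 17.3 µM.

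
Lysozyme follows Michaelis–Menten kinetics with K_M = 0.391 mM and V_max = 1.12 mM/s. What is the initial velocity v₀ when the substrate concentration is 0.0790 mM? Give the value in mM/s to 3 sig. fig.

v = Vmax·[S]/(Km + [S]) = 1.12 × 0.0790 / (0.391 + 0.0790)
  = 0.08848 / 0.4700 = 0.188 mM/s.

0.188 mM/s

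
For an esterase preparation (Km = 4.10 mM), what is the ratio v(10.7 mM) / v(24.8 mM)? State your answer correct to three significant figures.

The fractional saturations are [S]/(Km+[S]) = 24.8/28.90 = 0.8581 and 10.7/14.80 = 0.7230.
v₂/v₁ is just their ratio: 0.7230/0.8581 = 0.842.

0.842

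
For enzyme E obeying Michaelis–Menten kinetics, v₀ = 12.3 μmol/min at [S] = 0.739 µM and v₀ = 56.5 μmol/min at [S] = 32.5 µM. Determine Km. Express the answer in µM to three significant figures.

In reciprocal form, 1/v = (Km/Vmax)·(1/[S]) + 1/Vmax. The two points give (1/[S], 1/v) = (1.353, 0.08130) and (0.03077, 0.01770).
Slope = (0.08130 − 0.01770)/(1.353 − 0.03077) = 0.04810; intercept = 0.08130 − 0.04810×1.353 = 0.01622.
Vmax = 1/intercept = 61.7 μmol/min; Km = slope × Vmax = 0.04810 × 61.7 = 2.97 µM.

2.97 µM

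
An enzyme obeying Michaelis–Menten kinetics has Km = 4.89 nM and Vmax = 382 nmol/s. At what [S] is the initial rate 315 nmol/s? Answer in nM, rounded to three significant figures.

23.0 nM

Rearranging v = Vmax[S]/(Km+[S]) gives [S] = Km·v/(Vmax − v).
[S] = 4.89 × 315 / (382 − 315) = 1540/67.00 = 23.0 nM.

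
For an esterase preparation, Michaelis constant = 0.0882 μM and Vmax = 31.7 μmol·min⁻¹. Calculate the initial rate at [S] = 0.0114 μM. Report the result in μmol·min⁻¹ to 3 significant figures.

v = Vmax·[S]/(Km + [S]) = 31.7 × 0.0114 / (0.0882 + 0.0114)
  = 0.3614 / 0.09960 = 3.63 μmol·min⁻¹.

3.63 μmol·min⁻¹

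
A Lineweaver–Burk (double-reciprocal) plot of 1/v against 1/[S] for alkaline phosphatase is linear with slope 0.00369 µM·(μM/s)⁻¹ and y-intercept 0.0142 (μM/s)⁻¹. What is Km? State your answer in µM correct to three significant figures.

y-intercept = 1/Vmax ⇒ Vmax = 70.4 μM/s; slope = Km/Vmax ⇒ Km = slope × Vmax.
Km = 0.00369 × 70.4 = 0.260 µM.

0.260 µM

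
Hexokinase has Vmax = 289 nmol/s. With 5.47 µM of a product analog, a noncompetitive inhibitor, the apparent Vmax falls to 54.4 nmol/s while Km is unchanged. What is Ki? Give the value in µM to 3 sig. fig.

Noncompetitive: Vmax,app = Vmax/α with α = 1 + [I]/Ki.
α = Vmax/Vmax,app = 289/54.4 = 5.312.
Since α = 1 + [I]/Ki, [I]/Ki = 5.312 − 1 = 4.312 and Ki = 5.47/4.312 = 1.27 µM.

1.27 µM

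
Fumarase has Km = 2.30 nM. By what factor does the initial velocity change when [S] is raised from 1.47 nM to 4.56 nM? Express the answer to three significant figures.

1.70

Since Vmax cancels, v₂/v₁ = [S]₂(Km+[S]₁) / [S]₁(Km+[S]₂).
= 4.56×(2.30+1.47) / (1.47×(2.30+4.56)) = 17.19/10.08 = 1.70.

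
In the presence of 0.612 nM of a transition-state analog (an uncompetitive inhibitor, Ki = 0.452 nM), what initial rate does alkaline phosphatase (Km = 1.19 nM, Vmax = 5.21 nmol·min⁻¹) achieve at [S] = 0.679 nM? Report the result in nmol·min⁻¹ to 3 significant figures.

α = 1 + [I]/Ki = 1 + 0.612/0.452 = 2.354.
For an uncompetitive inhibitor, both parameters are divided by α, giving Vmax/α and Km/α: Km,app = 0.506 nM, Vmax,app = 2.21 nmol·min⁻¹.
v = Vmax,app·[S]/(Km,app + [S]) = 2.21 × 0.679/(0.506 + 0.679) = 1.27 nmol·min⁻¹.

1.27 nmol·min⁻¹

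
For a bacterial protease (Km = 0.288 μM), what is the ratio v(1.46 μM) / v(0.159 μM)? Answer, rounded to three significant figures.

2.35

Since Vmax cancels, v₂/v₁ = [S]₂(Km+[S]₁) / [S]₁(Km+[S]₂).
= 1.46×(0.288+0.159) / (0.159×(0.288+1.46)) = 0.6526/0.2779 = 2.35.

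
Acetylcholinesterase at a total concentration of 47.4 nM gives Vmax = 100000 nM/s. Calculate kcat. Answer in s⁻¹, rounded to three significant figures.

2110 s⁻¹

kcat = Vmax/[E]total = 100000 nM/s / 47.4 nM = 2110 s⁻¹.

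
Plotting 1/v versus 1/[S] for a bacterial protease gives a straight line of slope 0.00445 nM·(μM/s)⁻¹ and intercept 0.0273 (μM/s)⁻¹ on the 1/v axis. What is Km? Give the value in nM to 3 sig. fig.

y-intercept = 1/Vmax ⇒ Vmax = 36.6 μM/s; slope = Km/Vmax ⇒ Km = slope × Vmax.
Km = 0.00445 × 36.6 = 0.163 nM.

0.163 nM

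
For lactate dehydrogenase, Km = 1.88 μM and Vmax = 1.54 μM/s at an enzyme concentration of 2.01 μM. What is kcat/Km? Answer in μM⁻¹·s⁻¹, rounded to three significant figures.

kcat = Vmax/[E]total = 1.54/2.01 = 0.766 s⁻¹.
kcat/Km = 0.766/1.88 = 0.408 μM⁻¹·s⁻¹.

0.408 μM⁻¹·s⁻¹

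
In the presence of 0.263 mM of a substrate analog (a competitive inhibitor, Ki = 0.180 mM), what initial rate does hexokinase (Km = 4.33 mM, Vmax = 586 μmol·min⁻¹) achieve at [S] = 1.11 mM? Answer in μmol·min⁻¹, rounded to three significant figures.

55.3 μmol·min⁻¹

α = 1 + [I]/Ki = 1 + 0.263/0.180 = 2.461.
For a competitive inhibitor, Vmax is unchanged and the apparent Km becomes α·Km: Km,app = 10.7 mM, Vmax,app = 586 μmol·min⁻¹.
v = Vmax,app·[S]/(Km,app + [S]) = 586 × 1.11/(10.7 + 1.11) = 55.3 μmol·min⁻¹.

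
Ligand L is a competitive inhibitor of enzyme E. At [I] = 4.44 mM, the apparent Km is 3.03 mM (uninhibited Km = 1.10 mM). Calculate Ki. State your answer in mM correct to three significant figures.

2.53 mM

Competitive: Km,app = α·Km with α = 1 + [I]/Ki.
α = Km,app/Km = 3.03/1.10 = 2.755.
Since α = 1 + [I]/Ki, [I]/Ki = 2.755 − 1 = 1.755 and Ki = 4.44/1.755 = 2.53 mM.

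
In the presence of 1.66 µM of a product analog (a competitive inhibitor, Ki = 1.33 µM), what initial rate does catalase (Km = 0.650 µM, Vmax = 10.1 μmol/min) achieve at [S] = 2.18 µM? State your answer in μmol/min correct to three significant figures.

With α = 1 + [I]/Ki = 1 + 1.66/1.33 = 2.248, the competitive rate law is v = Vmax[S] / (αKm + [S]).
v = 10.1×2.18 / (2.248×0.650 + 2.18) = 22.02/3.641 = 6.05 μmol/min.

6.05 μmol/min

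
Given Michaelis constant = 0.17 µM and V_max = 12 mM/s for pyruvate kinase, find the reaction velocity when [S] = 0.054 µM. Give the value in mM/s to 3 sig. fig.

[S]/(Km+[S]) = 0.054/0.2240 = 0.2411, the fractional saturation.
v = 0.2411 × Vmax = 0.2411 × 12 = 2.89 mM/s.

2.89 mM/s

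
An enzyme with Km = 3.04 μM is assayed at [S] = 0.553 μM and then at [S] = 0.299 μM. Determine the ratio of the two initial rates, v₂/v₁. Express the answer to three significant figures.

0.582

Since Vmax cancels, v₂/v₁ = [S]₂(Km+[S]₁) / [S]₁(Km+[S]₂).
= 0.299×(3.04+0.553) / (0.553×(3.04+0.299)) = 1.074/1.846 = 0.582.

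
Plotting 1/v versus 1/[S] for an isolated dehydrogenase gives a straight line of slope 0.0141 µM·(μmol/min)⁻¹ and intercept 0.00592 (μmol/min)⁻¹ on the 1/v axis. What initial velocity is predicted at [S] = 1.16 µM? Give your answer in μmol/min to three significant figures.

55.3 μmol/min

The y-intercept is 1/Vmax, so Vmax = 1/0.00592 = 169 μmol/min.
The slope is Km/Vmax, so Km = 0.0141 × 169 = 2.38 µM.
Then v = 169 × 1.16/(2.38 + 1.16) = 55.3 μmol/min.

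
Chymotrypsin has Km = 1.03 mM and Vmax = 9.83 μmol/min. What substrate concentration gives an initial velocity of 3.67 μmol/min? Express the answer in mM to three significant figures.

0.614 mM

Rearranging v = Vmax[S]/(Km+[S]) gives [S] = Km·v/(Vmax − v).
[S] = 1.03 × 3.67 / (9.83 − 3.67) = 3.780/6.160 = 0.614 mM.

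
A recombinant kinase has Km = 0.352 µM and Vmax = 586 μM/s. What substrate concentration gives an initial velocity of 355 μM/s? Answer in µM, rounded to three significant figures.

The required fractional saturation is v/Vmax = 355/586 = 0.6058.
Then [S]/(Km+[S]) = 0.6058 ⇒ [S] = 0.352 × 0.6058/(1 − 0.6058) = 0.541 µM.

0.541 µM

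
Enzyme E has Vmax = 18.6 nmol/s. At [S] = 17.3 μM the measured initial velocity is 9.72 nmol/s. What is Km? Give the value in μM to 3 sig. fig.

v/Vmax = 9.72/18.6 = 0.5226 = [S]/(Km+[S]).
So Km + [S] = [S]/0.5226 = 33.10 μM, giving Km = 33.10 − 17.3 = 15.8 μM.

15.8 μM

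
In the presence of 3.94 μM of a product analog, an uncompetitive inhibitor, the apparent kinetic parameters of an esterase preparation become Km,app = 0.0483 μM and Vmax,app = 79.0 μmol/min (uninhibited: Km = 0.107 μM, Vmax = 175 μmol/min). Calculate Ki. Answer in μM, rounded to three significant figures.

3.24 μM

Uncompetitive: Vmax,app = Vmax/α (and Km,app = Km/α) with α = 1 + [I]/Ki.
α = Vmax/Vmax,app = 175/79.0 = 2.215.
Ki = [I]/(α − 1) = 3.94/1.215 = 3.24 μM.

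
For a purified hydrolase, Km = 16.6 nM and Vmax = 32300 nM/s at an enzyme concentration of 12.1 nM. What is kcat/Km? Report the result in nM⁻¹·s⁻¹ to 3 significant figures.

161 nM⁻¹·s⁻¹

kcat = Vmax/[E]total = 32300/12.1 = 2670 s⁻¹.
kcat/Km = 2670/16.6 = 161 nM⁻¹·s⁻¹.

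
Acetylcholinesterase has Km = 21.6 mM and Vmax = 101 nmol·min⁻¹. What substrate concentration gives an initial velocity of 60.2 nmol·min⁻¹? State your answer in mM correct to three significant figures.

31.9 mM

Rearranging v = Vmax[S]/(Km+[S]) gives [S] = Km·v/(Vmax − v).
[S] = 21.6 × 60.2 / (101 − 60.2) = 1300/40.80 = 31.9 mM.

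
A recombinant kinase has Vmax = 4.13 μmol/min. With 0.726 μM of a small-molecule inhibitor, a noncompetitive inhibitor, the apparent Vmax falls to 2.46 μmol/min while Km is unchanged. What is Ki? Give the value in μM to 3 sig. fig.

1.07 μM

Noncompetitive: Vmax,app = Vmax/α with α = 1 + [I]/Ki.
α = Vmax/Vmax,app = 4.13/2.46 = 1.679.
Since α = 1 + [I]/Ki, [I]/Ki = 1.679 − 1 = 0.6789 and Ki = 0.726/0.6789 = 1.07 μM.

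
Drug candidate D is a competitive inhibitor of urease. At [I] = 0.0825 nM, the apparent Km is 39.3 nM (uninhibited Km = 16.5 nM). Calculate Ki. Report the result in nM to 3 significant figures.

0.0597 nM

Competitive: Km,app = α·Km with α = 1 + [I]/Ki.
α = Km,app/Km = 39.3/16.5 = 2.382.
Since α = 1 + [I]/Ki, [I]/Ki = 2.382 − 1 = 1.382 and Ki = 0.0825/1.382 = 0.0597 nM.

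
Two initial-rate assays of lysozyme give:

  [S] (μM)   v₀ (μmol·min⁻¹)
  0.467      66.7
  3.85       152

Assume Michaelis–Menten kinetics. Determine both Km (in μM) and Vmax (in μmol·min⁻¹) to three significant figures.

Km = 0.825 μM; Vmax = 185 μmol·min⁻¹

In reciprocal form, 1/v = (Km/Vmax)·(1/[S]) + 1/Vmax. The two points give (1/[S], 1/v) = (2.141, 0.01499) and (0.2597, 0.006579).
Slope = (0.01499 − 0.006579)/(2.141 − 0.2597) = 0.004472; intercept = 0.01499 − 0.004472×2.141 = 0.005418.
Vmax = 1/intercept = 185 μmol·min⁻¹; Km = slope × Vmax = 0.004472 × 185 = 0.825 μM.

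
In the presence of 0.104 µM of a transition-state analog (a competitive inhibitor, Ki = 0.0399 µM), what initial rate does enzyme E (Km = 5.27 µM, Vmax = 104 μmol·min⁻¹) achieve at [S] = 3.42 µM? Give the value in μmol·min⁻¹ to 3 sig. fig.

15.9 μmol·min⁻¹

α = 1 + [I]/Ki = 1 + 0.104/0.0399 = 3.607.
For a competitive inhibitor, Vmax is unchanged and the apparent Km becomes α·Km: Km,app = 19.0 µM, Vmax,app = 104 μmol·min⁻¹.
v = Vmax,app·[S]/(Km,app + [S]) = 104 × 3.42/(19.0 + 3.42) = 15.9 μmol·min⁻¹.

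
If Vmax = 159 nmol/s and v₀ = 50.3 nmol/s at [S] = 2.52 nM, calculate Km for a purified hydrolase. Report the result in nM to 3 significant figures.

5.45 nM

v/Vmax = 50.3/159 = 0.3164 = [S]/(Km+[S]).
So Km + [S] = [S]/0.3164 = 7.966 nM, giving Km = 7.966 − 2.52 = 5.45 nM.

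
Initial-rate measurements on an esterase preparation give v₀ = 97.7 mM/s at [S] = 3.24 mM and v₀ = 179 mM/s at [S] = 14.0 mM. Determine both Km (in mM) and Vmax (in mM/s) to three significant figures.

Km = 4.68 mM; Vmax = 239 mM/s

From v = Vmax[S]/(Km+[S]), each point gives Vmax = v(Km+[S])/[S].
Equating: 97.7(Km+3.24)/3.24 = 179(Km+14.0)/14.0.
30.15·Km + 97.7 = 12.79·Km + 179, so (30.15 − 12.79)·Km = 179 − 97.7.
Km = 81.30/17.37 = 4.68 mM; then Vmax = 97.7(4.68+3.24)/3.24 = 239 mM/s.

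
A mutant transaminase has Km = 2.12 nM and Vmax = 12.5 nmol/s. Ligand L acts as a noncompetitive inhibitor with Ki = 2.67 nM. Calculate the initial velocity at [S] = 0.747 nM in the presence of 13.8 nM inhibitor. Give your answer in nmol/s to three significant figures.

0.528 nmol/s

With α = 1 + [I]/Ki = 1 + 13.8/2.67 = 6.169, the noncompetitive rate law is v = (Vmax/α)·[S] / (Km + [S]).
v = (12.5/6.169)×0.747 / (2.12 + 0.747) = 1.514/2.867 = 0.528 nmol/s.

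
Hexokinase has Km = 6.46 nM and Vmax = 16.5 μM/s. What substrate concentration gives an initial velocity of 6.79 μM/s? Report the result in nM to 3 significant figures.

4.52 nM

The required fractional saturation is v/Vmax = 6.79/16.5 = 0.4115.
Then [S]/(Km+[S]) = 0.4115 ⇒ [S] = 6.46 × 0.4115/(1 − 0.4115) = 4.52 nM.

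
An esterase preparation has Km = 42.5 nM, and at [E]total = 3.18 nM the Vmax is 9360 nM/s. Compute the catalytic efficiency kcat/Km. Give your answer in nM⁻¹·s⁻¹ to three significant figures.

69.3 nM⁻¹·s⁻¹

kcat = Vmax/[E]total = 9360/3.18 = 2940 s⁻¹.
kcat/Km = 2940/42.5 = 69.3 nM⁻¹·s⁻¹.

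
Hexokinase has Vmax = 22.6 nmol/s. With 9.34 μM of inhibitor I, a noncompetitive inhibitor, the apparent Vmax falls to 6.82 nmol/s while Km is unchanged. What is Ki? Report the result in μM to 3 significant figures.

Noncompetitive: Vmax,app = Vmax/α with α = 1 + [I]/Ki.
α = Vmax/Vmax,app = 22.6/6.82 = 3.314.
Ki = [I]/(α − 1) = 9.34/2.314 = 4.04 μM.

4.04 μM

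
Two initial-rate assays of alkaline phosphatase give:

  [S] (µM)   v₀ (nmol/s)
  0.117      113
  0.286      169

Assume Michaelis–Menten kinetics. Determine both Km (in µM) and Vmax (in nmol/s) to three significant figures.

Km = 0.149 µM; Vmax = 257 nmol/s

From v = Vmax[S]/(Km+[S]), each point gives Vmax = v(Km+[S])/[S].
Equating: 113(Km+0.117)/0.117 = 169(Km+0.286)/0.286.
965.8·Km + 113 = 590.9·Km + 169, so (965.8 − 590.9)·Km = 169 − 113.
Km = 56.00/374.9 = 0.149 µM; then Vmax = 113(0.149+0.117)/0.117 = 257 nmol/s.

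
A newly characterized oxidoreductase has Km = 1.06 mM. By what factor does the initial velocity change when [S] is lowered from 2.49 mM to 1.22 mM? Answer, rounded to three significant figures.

Since Vmax cancels, v₂/v₁ = [S]₂(Km+[S]₁) / [S]₁(Km+[S]₂).
= 1.22×(1.06+2.49) / (2.49×(1.06+1.22)) = 4.331/5.677 = 0.763.

0.763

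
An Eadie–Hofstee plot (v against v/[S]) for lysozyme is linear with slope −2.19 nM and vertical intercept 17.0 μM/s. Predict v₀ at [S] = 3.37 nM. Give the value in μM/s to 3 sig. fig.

In the Eadie–Hofstee form v = Vmax − Km·(v/[S]), the slope is −Km and the intercept is Vmax, so Km = 2.19 nM and Vmax = 17.0 μM/s.
v = 17.0 × 3.37/(2.19 + 3.37) = 10.3 μM/s.

10.3 μM/s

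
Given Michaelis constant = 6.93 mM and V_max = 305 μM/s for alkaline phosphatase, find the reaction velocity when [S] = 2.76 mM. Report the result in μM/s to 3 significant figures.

v = Vmax·[S]/(Km + [S]) = 305 × 2.76 / (6.93 + 2.76)
  = 841.8 / 9.690 = 86.9 μM/s.

86.9 μM/s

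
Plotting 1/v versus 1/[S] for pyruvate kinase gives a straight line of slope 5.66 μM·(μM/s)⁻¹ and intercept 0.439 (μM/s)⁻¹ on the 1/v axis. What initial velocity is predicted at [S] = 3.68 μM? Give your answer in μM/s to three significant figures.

0.506 μM/s

The y-intercept is 1/Vmax, so Vmax = 1/0.439 = 2.28 μM/s.
The slope is Km/Vmax, so Km = 5.66 × 2.28 = 12.9 μM.
Then v = 2.28 × 3.68/(12.9 + 3.68) = 0.506 μM/s.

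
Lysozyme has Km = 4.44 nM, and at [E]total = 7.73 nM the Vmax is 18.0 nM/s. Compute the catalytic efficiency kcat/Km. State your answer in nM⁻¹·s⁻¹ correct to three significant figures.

0.524 nM⁻¹·s⁻¹

kcat = Vmax/[E]total = 18.0/7.73 = 2.33 s⁻¹.
kcat/Km = 2.33/4.44 = 0.524 nM⁻¹·s⁻¹.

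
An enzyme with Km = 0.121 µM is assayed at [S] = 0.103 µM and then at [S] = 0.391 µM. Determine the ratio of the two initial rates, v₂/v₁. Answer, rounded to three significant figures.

1.66

Since Vmax cancels, v₂/v₁ = [S]₂(Km+[S]₁) / [S]₁(Km+[S]₂).
= 0.391×(0.121+0.103) / (0.103×(0.121+0.391)) = 0.08758/0.05274 = 1.66.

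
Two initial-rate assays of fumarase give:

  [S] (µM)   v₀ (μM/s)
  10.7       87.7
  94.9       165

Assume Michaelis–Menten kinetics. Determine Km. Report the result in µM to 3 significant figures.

From v = Vmax[S]/(Km+[S]), each point gives Vmax = v(Km+[S])/[S].
Equating: 87.7(Km+10.7)/10.7 = 165(Km+94.9)/94.9.
8.196·Km + 87.7 = 1.739·Km + 165, so (8.196 − 1.739)·Km = 165 − 87.7.
Km = 77.30/6.458 = 12.0 µM; then Vmax = 87.7(12.0+10.7)/10.7 = 186 μM/s.

12.0 µM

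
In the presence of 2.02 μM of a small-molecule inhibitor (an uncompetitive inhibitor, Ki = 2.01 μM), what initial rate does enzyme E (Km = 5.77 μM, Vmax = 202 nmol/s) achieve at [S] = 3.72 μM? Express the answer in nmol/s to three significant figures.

56.8 nmol/s

With α = 1 + [I]/Ki = 1 + 2.02/2.01 = 2.005, the uncompetitive rate law is v = (Vmax/α)·[S] / (Km/α + [S]).
v = (202/2.005)×3.72 / (5.77/2.005 + 3.72) = 374.8/6.598 = 56.8 nmol/s.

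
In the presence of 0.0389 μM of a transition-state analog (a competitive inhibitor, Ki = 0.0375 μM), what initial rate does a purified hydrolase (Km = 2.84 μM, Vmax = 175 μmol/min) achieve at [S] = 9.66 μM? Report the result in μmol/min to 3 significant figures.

109 μmol/min

α = 1 + [I]/Ki = 1 + 0.0389/0.0375 = 2.037.
For a competitive inhibitor, Vmax is unchanged and the apparent Km becomes α·Km: Km,app = 5.79 μM, Vmax,app = 175 μmol/min.
v = Vmax,app·[S]/(Km,app + [S]) = 175 × 9.66/(5.79 + 9.66) = 109 μmol/min.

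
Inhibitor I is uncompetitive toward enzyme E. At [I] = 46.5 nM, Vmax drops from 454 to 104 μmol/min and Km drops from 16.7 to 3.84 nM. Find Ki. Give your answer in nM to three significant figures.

13.8 nM

Uncompetitive: Vmax,app = Vmax/α (and Km,app = Km/α) with α = 1 + [I]/Ki.
α = Vmax/Vmax,app = 454/104 = 4.365.
Ki = [I]/(α − 1) = 46.5/3.365 = 13.8 nM.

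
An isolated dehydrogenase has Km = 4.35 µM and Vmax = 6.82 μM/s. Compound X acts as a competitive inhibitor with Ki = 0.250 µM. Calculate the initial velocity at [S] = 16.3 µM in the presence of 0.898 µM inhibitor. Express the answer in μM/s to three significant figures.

With α = 1 + [I]/Ki = 1 + 0.898/0.250 = 4.592, the competitive rate law is v = Vmax[S] / (αKm + [S]).
v = 6.82×16.3 / (4.592×4.35 + 16.3) = 111.2/36.28 = 3.06 μM/s.

3.06 μM/s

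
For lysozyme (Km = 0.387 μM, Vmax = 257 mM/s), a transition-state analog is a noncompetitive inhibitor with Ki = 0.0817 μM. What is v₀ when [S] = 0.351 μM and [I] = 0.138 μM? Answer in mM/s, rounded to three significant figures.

45.5 mM/s

With α = 1 + [I]/Ki = 1 + 0.138/0.0817 = 2.689, the noncompetitive rate law is v = (Vmax/α)·[S] / (Km + [S]).
v = (257/2.689)×0.351 / (0.387 + 0.351) = 33.55/0.7380 = 45.5 mM/s.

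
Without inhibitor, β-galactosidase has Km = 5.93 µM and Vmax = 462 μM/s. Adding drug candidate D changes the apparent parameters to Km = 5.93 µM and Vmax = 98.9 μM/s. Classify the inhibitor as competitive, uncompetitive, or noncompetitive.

noncompetitive

Vmax decreases (462 → 98.9 μM/s) while Km is unchanged — pure noncompetitive inhibition.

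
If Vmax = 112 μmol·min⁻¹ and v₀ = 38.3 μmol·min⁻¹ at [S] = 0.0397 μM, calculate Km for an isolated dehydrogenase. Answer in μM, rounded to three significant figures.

From v = Vmax[S]/(Km+[S]), Km = [S](Vmax − v)/v.
Km = 0.0397 × (112 − 38.3) / 38.3 = 2.926/38.3 = 0.0764 μM.

0.0764 μM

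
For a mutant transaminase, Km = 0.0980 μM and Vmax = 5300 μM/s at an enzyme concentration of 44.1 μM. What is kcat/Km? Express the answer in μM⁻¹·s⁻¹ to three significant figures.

kcat = Vmax/[E]total = 5300/44.1 = 120 s⁻¹.
kcat/Km = 120/0.0980 = 1230 μM⁻¹·s⁻¹.

1230 μM⁻¹·s⁻¹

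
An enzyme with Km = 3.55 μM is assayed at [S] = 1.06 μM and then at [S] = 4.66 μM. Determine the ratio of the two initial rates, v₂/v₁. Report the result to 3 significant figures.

Since Vmax cancels, v₂/v₁ = [S]₂(Km+[S]₁) / [S]₁(Km+[S]₂).
= 4.66×(3.55+1.06) / (1.06×(3.55+4.66)) = 21.48/8.703 = 2.47.

2.47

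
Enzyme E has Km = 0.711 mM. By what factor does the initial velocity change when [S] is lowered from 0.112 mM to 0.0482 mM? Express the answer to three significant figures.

0.467

The fractional saturations are [S]/(Km+[S]) = 0.112/0.8230 = 0.1361 and 0.0482/0.7592 = 0.06349.
v₂/v₁ is just their ratio: 0.06349/0.1361 = 0.467.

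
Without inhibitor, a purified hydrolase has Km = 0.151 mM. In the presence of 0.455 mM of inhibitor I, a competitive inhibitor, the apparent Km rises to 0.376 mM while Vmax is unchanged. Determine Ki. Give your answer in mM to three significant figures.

0.305 mM

Competitive: Km,app = α·Km with α = 1 + [I]/Ki.
α = Km,app/Km = 0.376/0.151 = 2.490.
Since α = 1 + [I]/Ki, [I]/Ki = 2.490 − 1 = 1.490 and Ki = 0.455/1.490 = 0.305 mM.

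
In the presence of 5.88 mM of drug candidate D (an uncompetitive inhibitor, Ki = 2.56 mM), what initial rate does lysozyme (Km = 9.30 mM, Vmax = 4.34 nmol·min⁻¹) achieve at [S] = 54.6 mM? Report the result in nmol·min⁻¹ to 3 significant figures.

1.25 nmol·min⁻¹

α = 1 + [I]/Ki = 1 + 5.88/2.56 = 3.297.
For an uncompetitive inhibitor, both parameters are divided by α, giving Vmax/α and Km/α: Km,app = 2.82 mM, Vmax,app = 1.32 nmol·min⁻¹.
v = Vmax,app·[S]/(Km,app + [S]) = 1.32 × 54.6/(2.82 + 54.6) = 1.25 nmol·min⁻¹.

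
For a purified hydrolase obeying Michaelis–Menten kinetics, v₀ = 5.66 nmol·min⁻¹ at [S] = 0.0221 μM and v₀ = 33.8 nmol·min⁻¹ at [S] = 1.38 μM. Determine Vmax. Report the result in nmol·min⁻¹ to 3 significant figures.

36.8 nmol·min⁻¹

From v = Vmax[S]/(Km+[S]), each point gives Vmax = v(Km+[S])/[S].
Equating: 5.66(Km+0.0221)/0.0221 = 33.8(Km+1.38)/1.38.
256.1·Km + 5.66 = 24.49·Km + 33.8, so (256.1 − 24.49)·Km = 33.8 − 5.66.
Km = 28.14/231.6 = 0.121 μM; then Vmax = 5.66(0.121+0.0221)/0.0221 = 36.8 nmol·min⁻¹.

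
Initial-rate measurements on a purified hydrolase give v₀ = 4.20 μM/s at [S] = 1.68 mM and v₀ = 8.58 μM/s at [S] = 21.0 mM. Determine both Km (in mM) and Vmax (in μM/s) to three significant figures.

Km = 2.09 mM; Vmax = 9.44 μM/s

From v = Vmax[S]/(Km+[S]), each point gives Vmax = v(Km+[S])/[S].
Equating: 4.20(Km+1.68)/1.68 = 8.58(Km+21.0)/21.0.
2.500·Km + 4.20 = 0.4086·Km + 8.58, so (2.500 − 0.4086)·Km = 8.58 − 4.20.
Km = 4.380/2.091 = 2.09 mM; then Vmax = 4.20(2.09+1.68)/1.68 = 9.44 μM/s.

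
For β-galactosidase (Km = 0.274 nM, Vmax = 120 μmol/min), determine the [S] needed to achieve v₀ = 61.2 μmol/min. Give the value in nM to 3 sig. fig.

Rearranging v = Vmax[S]/(Km+[S]) gives [S] = Km·v/(Vmax − v).
[S] = 0.274 × 61.2 / (120 − 61.2) = 16.77/58.80 = 0.285 nM.

0.285 nM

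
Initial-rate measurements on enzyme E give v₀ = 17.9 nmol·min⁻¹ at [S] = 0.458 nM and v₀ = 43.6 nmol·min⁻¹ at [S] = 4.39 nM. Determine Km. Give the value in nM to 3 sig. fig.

0.882 nM

From v = Vmax[S]/(Km+[S]), each point gives Vmax = v(Km+[S])/[S].
Equating: 17.9(Km+0.458)/0.458 = 43.6(Km+4.39)/4.39.
39.08·Km + 17.9 = 9.932·Km + 43.6, so (39.08 − 9.932)·Km = 43.6 − 17.9.
Km = 25.70/29.15 = 0.882 nM; then Vmax = 17.9(0.882+0.458)/0.458 = 52.4 nmol·min⁻¹.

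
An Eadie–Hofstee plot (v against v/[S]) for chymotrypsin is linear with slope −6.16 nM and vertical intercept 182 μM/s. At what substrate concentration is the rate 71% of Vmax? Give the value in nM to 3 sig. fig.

15.1 nM

The Eadie–Hofstee slope gives Km = 6.16 nM (slope = −Km).
v/Vmax = [S]/(Km+[S]) = 0.71 ⇒ [S] = Km·0.71/(1−0.71) = 6.16 × 2.448 = 15.1 nM.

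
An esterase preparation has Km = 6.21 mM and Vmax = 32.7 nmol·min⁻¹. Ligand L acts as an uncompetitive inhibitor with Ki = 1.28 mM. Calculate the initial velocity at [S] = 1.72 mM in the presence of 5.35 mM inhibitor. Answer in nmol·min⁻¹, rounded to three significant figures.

With α = 1 + [I]/Ki = 1 + 5.35/1.28 = 5.180, the uncompetitive rate law is v = (Vmax/α)·[S] / (Km/α + [S]).
v = (32.7/5.180)×1.72 / (6.21/5.180 + 1.72) = 10.86/2.919 = 3.72 nmol·min⁻¹.

3.72 nmol·min⁻¹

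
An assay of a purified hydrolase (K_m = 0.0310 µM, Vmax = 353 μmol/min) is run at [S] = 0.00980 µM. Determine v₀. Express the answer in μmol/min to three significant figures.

v = Vmax·[S]/(Km + [S]) = 353 × 0.00980 / (0.0310 + 0.00980)
  = 3.459 / 0.04080 = 84.8 μmol/min.

84.8 μmol/min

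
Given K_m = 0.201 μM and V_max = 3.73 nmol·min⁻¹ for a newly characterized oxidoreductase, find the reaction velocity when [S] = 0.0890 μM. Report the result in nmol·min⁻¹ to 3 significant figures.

[S]/(Km+[S]) = 0.0890/0.2900 = 0.3069, the fractional saturation.
v = 0.3069 × Vmax = 0.3069 × 3.73 = 1.14 nmol·min⁻¹.

1.14 nmol·min⁻¹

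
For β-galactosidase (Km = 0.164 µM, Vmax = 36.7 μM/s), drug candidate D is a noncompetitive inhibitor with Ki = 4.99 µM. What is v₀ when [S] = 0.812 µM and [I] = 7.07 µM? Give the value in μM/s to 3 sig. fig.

12.6 μM/s

With α = 1 + [I]/Ki = 1 + 7.07/4.99 = 2.417, the noncompetitive rate law is v = (Vmax/α)·[S] / (Km + [S]).
v = (36.7/2.417)×0.812 / (0.164 + 0.812) = 12.33/0.9760 = 12.6 μM/s.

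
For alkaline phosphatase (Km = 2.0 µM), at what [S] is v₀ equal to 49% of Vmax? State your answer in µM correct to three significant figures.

1.92 µM

v/Vmax = [S]/(Km+[S]) = 0.49, so [S] = Km·0.49/(1 − 0.49) = 2.0 × 0.9608.
[S] = 1.92 µM.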